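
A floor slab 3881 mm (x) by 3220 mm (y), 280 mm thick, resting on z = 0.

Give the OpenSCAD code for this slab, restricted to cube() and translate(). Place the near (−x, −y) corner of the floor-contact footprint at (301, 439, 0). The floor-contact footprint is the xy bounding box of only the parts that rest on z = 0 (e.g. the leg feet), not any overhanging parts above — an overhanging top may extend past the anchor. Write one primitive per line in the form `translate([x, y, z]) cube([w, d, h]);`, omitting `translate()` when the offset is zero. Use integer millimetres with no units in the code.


translate([301, 439, 0]) cube([3881, 3220, 280]);


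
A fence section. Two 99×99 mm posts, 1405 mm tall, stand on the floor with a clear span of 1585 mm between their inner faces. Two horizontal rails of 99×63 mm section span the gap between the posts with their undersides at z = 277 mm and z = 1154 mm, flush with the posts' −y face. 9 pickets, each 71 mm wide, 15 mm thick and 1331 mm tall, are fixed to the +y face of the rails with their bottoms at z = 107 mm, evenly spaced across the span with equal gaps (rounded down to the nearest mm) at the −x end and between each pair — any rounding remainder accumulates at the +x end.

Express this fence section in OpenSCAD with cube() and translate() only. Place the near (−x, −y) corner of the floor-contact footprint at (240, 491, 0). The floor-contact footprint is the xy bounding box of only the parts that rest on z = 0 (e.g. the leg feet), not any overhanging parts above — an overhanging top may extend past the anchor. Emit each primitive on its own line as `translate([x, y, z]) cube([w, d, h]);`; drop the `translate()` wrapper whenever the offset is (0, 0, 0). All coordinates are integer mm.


translate([240, 491, 0]) cube([99, 99, 1405]);
translate([1924, 491, 0]) cube([99, 99, 1405]);
translate([339, 491, 277]) cube([1585, 99, 63]);
translate([339, 491, 1154]) cube([1585, 99, 63]);
translate([433, 590, 107]) cube([71, 15, 1331]);
translate([598, 590, 107]) cube([71, 15, 1331]);
translate([763, 590, 107]) cube([71, 15, 1331]);
translate([928, 590, 107]) cube([71, 15, 1331]);
translate([1093, 590, 107]) cube([71, 15, 1331]);
translate([1258, 590, 107]) cube([71, 15, 1331]);
translate([1423, 590, 107]) cube([71, 15, 1331]);
translate([1588, 590, 107]) cube([71, 15, 1331]);
translate([1753, 590, 107]) cube([71, 15, 1331]);


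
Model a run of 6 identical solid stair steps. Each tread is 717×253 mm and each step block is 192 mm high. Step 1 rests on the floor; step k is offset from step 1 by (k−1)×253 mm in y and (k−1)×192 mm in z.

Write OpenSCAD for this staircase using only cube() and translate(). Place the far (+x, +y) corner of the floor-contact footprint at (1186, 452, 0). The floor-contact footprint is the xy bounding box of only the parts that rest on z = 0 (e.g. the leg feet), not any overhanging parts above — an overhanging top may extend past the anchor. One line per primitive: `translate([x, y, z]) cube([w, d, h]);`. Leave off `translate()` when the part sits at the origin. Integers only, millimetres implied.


translate([469, 199, 0]) cube([717, 253, 192]);
translate([469, 452, 192]) cube([717, 253, 192]);
translate([469, 705, 384]) cube([717, 253, 192]);
translate([469, 958, 576]) cube([717, 253, 192]);
translate([469, 1211, 768]) cube([717, 253, 192]);
translate([469, 1464, 960]) cube([717, 253, 192]);


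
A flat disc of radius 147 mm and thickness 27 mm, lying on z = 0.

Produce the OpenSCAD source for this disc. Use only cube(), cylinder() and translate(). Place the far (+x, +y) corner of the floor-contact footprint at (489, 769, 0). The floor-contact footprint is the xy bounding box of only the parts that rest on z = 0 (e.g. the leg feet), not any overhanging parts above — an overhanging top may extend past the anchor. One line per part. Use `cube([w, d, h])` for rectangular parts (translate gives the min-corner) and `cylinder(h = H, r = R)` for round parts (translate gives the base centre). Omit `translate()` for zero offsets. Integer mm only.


translate([342, 622, 0]) cylinder(h = 27, r = 147);


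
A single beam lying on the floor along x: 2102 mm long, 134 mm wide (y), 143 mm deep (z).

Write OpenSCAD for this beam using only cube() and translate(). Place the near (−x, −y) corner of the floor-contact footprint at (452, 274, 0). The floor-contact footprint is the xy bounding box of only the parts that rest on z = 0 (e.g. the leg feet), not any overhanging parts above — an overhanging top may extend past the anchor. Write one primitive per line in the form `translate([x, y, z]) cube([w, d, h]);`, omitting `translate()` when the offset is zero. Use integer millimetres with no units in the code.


translate([452, 274, 0]) cube([2102, 134, 143]);


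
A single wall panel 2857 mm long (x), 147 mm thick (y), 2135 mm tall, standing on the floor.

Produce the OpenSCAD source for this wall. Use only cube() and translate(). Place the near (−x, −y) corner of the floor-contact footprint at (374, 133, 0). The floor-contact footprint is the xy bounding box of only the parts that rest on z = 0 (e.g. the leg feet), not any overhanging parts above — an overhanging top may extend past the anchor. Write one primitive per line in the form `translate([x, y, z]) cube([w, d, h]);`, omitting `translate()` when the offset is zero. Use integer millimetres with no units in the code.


translate([374, 133, 0]) cube([2857, 147, 2135]);


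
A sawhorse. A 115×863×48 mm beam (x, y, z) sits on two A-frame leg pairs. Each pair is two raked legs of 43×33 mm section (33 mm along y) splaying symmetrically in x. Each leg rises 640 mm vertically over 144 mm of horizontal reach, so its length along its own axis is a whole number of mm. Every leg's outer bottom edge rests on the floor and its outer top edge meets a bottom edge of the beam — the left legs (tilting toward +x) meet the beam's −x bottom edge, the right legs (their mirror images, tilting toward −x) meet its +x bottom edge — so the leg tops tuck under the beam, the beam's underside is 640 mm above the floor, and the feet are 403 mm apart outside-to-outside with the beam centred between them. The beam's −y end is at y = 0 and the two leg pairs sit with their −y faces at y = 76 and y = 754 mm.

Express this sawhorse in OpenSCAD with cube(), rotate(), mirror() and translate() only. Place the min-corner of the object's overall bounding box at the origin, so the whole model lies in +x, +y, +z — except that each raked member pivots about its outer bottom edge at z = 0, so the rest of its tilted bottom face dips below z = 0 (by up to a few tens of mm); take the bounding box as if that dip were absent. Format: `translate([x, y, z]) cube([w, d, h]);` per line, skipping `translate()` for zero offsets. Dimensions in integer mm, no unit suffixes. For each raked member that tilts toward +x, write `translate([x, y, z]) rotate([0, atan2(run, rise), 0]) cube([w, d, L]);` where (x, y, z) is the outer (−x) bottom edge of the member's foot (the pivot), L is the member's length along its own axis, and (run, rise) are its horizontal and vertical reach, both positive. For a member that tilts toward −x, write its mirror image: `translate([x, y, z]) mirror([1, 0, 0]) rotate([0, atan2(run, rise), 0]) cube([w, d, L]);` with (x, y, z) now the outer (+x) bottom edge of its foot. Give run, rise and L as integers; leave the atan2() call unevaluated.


translate([144, 0, 640]) cube([115, 863, 48]);
translate([0, 76, 0]) rotate([0, atan2(144, 640), 0]) cube([43, 33, 656]);
translate([403, 76, 0]) mirror([1, 0, 0]) rotate([0, atan2(144, 640), 0]) cube([43, 33, 656]);
translate([0, 754, 0]) rotate([0, atan2(144, 640), 0]) cube([43, 33, 656]);
translate([403, 754, 0]) mirror([1, 0, 0]) rotate([0, atan2(144, 640), 0]) cube([43, 33, 656]);


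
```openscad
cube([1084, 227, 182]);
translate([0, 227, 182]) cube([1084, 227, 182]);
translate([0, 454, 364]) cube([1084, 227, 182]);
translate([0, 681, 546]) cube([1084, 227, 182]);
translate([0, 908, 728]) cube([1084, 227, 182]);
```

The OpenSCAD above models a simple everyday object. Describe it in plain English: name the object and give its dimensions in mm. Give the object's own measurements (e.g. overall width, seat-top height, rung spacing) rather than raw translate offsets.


A straight staircase of 5 solid steps. Each step is 1084 mm wide (x), 227 mm deep (y, the going) and 182 mm tall (the rise). The first step rests on the floor; each subsequent step sits one going further in +y and one rise higher in +z, directly behind and above the previous step with no overlap.


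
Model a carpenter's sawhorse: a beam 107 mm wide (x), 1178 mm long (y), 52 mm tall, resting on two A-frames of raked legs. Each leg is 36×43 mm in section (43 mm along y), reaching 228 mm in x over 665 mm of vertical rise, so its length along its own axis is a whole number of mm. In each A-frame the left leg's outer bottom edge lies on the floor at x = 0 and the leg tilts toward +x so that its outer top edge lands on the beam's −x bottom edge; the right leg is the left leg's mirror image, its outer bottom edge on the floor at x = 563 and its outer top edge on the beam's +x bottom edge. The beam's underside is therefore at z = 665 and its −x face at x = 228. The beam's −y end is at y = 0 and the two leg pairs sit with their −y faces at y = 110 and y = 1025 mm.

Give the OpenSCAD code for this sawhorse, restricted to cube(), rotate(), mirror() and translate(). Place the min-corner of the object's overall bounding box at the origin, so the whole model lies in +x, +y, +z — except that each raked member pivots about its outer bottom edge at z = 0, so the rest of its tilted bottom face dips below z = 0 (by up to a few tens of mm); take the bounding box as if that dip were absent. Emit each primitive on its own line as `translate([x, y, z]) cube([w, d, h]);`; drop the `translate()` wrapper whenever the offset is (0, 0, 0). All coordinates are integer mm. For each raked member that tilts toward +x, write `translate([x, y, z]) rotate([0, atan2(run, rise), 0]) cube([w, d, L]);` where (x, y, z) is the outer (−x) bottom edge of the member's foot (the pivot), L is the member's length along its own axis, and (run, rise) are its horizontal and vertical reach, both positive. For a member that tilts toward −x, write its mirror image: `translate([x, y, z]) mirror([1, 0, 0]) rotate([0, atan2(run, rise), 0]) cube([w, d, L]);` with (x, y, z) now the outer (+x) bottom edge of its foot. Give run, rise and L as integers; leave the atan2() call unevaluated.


translate([228, 0, 665]) cube([107, 1178, 52]);
translate([0, 110, 0]) rotate([0, atan2(228, 665), 0]) cube([36, 43, 703]);
translate([563, 110, 0]) mirror([1, 0, 0]) rotate([0, atan2(228, 665), 0]) cube([36, 43, 703]);
translate([0, 1025, 0]) rotate([0, atan2(228, 665), 0]) cube([36, 43, 703]);
translate([563, 1025, 0]) mirror([1, 0, 0]) rotate([0, atan2(228, 665), 0]) cube([36, 43, 703]);


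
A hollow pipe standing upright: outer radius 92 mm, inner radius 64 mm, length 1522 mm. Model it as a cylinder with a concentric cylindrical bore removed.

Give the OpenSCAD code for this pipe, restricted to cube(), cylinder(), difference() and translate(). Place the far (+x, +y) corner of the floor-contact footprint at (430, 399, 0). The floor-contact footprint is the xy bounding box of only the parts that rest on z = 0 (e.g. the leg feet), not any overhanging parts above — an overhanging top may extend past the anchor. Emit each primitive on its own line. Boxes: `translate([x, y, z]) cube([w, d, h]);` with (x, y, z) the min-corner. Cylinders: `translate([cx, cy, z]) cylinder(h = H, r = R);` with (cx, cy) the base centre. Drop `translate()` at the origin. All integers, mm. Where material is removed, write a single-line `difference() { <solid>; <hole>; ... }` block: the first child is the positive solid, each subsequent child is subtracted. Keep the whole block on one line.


difference() { translate([338, 307, 0]) cylinder(h = 1522, r = 92); translate([338, 307, 0]) cylinder(h = 1522, r = 64); }


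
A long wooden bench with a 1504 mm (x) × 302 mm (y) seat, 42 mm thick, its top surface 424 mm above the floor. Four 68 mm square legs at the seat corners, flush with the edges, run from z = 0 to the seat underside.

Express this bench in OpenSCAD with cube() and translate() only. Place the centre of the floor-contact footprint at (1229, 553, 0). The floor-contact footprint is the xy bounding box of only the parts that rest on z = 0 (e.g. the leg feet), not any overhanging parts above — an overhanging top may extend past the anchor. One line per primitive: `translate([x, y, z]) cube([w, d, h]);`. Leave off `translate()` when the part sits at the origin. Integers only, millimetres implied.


translate([477, 402, 382]) cube([1504, 302, 42]);
translate([477, 402, 0]) cube([68, 68, 382]);
translate([477, 636, 0]) cube([68, 68, 382]);
translate([1913, 402, 0]) cube([68, 68, 382]);
translate([1913, 636, 0]) cube([68, 68, 382]);


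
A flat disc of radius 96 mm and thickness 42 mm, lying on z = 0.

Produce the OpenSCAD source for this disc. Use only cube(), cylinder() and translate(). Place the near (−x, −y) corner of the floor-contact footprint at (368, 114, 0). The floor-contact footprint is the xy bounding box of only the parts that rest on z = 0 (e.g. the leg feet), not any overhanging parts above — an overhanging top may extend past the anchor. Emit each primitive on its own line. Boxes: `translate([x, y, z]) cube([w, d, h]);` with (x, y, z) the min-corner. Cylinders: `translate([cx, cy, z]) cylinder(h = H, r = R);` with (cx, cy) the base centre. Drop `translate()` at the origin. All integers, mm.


translate([464, 210, 0]) cylinder(h = 42, r = 96);


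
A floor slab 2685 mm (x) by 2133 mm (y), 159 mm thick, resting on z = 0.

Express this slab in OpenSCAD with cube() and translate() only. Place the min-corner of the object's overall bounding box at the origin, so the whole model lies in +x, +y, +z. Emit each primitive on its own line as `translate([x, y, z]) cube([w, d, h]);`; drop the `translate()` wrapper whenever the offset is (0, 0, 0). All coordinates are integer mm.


cube([2685, 2133, 159]);


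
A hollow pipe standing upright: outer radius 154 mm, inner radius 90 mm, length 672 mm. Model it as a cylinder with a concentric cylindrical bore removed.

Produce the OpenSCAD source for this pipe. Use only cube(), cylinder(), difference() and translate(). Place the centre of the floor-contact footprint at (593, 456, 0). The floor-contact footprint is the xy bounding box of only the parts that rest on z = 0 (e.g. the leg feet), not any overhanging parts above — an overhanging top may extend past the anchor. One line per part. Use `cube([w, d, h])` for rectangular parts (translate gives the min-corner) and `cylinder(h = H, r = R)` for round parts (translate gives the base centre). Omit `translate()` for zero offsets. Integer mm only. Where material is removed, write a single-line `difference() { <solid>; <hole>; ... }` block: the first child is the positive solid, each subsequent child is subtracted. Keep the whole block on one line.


difference() { translate([593, 456, 0]) cylinder(h = 672, r = 154); translate([593, 456, 0]) cylinder(h = 672, r = 90); }


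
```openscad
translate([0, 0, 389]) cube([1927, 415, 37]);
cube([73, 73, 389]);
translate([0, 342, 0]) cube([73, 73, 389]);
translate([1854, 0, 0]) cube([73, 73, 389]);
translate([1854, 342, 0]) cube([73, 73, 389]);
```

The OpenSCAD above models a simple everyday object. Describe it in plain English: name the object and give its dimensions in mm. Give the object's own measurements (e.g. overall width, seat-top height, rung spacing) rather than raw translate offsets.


A bench: a 1927×415 mm seat slab, 37 mm thick, top at z = 426 mm, on four 73×73 mm square legs flush with the seat corners and standing on z = 0.


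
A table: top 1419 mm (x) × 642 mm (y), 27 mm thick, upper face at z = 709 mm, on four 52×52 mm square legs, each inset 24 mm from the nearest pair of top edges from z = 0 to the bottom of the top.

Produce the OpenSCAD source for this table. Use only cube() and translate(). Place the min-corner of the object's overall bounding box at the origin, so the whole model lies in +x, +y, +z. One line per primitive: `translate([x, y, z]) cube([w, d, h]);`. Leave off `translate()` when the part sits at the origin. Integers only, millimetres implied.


translate([0, 0, 682]) cube([1419, 642, 27]);
translate([24, 24, 0]) cube([52, 52, 682]);
translate([1343, 24, 0]) cube([52, 52, 682]);
translate([24, 566, 0]) cube([52, 52, 682]);
translate([1343, 566, 0]) cube([52, 52, 682]);


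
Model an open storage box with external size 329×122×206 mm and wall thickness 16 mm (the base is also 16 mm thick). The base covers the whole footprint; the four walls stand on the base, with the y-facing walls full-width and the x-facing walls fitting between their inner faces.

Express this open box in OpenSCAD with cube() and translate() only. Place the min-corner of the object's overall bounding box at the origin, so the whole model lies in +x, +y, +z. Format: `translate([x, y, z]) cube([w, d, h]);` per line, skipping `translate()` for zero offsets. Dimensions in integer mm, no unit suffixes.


cube([329, 122, 16]);
translate([0, 0, 16]) cube([329, 16, 190]);
translate([0, 106, 16]) cube([329, 16, 190]);
translate([0, 16, 16]) cube([16, 90, 190]);
translate([313, 16, 16]) cube([16, 90, 190]);


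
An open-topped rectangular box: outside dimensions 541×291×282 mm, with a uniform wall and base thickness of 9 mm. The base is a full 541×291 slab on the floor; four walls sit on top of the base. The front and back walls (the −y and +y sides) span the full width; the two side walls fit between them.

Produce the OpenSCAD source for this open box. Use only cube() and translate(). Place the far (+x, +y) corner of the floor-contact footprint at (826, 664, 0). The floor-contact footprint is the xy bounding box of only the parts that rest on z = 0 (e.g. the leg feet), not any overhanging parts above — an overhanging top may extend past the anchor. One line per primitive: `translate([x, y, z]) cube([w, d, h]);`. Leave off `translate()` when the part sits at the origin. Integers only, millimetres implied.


translate([285, 373, 0]) cube([541, 291, 9]);
translate([285, 373, 9]) cube([541, 9, 273]);
translate([285, 655, 9]) cube([541, 9, 273]);
translate([285, 382, 9]) cube([9, 273, 273]);
translate([817, 382, 9]) cube([9, 273, 273]);


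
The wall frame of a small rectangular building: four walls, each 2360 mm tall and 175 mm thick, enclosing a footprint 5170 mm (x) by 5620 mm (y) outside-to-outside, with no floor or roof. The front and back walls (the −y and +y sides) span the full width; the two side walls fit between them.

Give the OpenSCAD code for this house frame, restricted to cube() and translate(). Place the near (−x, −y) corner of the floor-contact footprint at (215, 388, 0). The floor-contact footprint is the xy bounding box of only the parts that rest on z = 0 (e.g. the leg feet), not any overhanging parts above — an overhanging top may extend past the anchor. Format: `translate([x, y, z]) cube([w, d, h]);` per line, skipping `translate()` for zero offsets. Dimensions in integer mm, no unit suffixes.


translate([215, 388, 0]) cube([5170, 175, 2360]);
translate([215, 5833, 0]) cube([5170, 175, 2360]);
translate([215, 563, 0]) cube([175, 5270, 2360]);
translate([5210, 563, 0]) cube([175, 5270, 2360]);


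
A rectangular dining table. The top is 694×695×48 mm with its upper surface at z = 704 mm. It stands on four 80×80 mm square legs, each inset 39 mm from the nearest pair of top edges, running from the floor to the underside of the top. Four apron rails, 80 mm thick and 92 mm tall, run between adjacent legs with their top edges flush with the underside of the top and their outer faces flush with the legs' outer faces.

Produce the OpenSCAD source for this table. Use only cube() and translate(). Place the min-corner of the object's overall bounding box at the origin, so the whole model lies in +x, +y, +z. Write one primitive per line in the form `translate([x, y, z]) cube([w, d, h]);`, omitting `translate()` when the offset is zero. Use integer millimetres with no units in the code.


translate([0, 0, 656]) cube([694, 695, 48]);
translate([39, 39, 0]) cube([80, 80, 656]);
translate([575, 39, 0]) cube([80, 80, 656]);
translate([39, 576, 0]) cube([80, 80, 656]);
translate([575, 576, 0]) cube([80, 80, 656]);
translate([119, 39, 564]) cube([456, 80, 92]);
translate([119, 576, 564]) cube([456, 80, 92]);
translate([39, 119, 564]) cube([80, 457, 92]);
translate([575, 119, 564]) cube([80, 457, 92]);


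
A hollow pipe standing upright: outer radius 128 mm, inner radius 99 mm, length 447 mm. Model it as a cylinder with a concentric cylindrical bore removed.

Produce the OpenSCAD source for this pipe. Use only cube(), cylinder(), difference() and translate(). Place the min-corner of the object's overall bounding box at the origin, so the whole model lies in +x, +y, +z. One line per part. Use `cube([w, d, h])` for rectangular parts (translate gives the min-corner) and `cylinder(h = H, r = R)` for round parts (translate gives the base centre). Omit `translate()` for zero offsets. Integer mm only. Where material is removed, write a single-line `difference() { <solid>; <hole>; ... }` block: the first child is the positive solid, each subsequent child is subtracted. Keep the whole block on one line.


difference() { translate([128, 128, 0]) cylinder(h = 447, r = 128); translate([128, 128, 0]) cylinder(h = 447, r = 99); }


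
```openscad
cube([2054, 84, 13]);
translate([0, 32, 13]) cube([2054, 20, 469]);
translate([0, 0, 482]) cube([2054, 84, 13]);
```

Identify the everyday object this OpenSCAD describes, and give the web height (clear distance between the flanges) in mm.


An I-beam. The web height is 469 mm.

Two wide flanges with a thin centred web — an I-beam. Overall 495 mm minus two 13 mm flanges gives a web of 495 − 2·13 = 469 mm.


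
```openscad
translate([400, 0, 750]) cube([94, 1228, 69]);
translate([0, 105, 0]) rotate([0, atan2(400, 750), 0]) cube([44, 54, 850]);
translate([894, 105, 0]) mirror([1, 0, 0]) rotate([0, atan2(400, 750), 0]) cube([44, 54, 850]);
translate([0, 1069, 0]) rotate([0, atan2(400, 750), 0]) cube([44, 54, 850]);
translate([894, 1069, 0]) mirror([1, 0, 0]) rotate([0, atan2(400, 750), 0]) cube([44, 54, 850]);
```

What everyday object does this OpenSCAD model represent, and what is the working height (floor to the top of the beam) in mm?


A sawhorse. The overall height is 819 mm.

A beam across two mirrored pairs of raked legs — a sawhorse. The beam's underside is at z = 750 (matching the legs' vertical rise in atan2(400, 750)) and the beam is 69 mm tall, so its top is at 750 + 69 = 819 mm. The raked legs top out at the beam's underside, so that is the highest point.


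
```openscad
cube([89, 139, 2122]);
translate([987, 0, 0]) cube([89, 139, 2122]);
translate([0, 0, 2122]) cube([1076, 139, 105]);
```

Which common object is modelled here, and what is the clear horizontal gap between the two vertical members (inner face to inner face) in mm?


A door frame. The clear opening width is 898 mm.

Two 2122 mm tall posts with a header on top — a door frame. The left jamb is 89 mm wide at x = 0; the right jamb starts at x = 987. The clear opening is 987 − 89 = 898 mm.


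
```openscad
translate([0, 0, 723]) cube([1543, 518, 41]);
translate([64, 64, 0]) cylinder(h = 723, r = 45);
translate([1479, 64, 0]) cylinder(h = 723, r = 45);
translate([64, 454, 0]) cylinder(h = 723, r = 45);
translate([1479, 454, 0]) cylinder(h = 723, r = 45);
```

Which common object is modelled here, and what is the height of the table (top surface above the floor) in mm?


A table. The table height is 764 mm.

A 1543×518×41 slab sits at z = 723 on four Ø90 mm round legs — a table. The top surface is at 723 + 41 = 764 mm.


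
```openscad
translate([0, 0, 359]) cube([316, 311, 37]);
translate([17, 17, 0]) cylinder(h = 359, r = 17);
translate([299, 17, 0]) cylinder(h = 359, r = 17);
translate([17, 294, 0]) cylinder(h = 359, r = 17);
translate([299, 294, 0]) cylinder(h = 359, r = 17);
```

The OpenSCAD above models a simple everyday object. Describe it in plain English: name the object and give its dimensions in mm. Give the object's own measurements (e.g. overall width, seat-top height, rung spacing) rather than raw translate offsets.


A simple wooden stool: a rectangular seat 316 mm (x) by 311 mm (y), 37 mm thick, top face at z = 396 mm, on four round legs, each 34 mm in diameter. The legs rest on z = 0, each leg's axis is inset half a diameter from the nearest pair of seat edges (so the leg's bounding box is flush with the corner).


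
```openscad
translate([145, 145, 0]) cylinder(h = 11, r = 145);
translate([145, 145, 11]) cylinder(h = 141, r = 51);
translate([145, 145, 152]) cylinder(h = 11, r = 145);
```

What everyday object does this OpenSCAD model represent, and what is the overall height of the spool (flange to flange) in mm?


A spool. The overall height is 163 mm.

Three coaxial cylinders, large–small–large — a spool. Two 11 mm flanges and a 141 mm core give 11 + 141 + 11 = 163 mm.


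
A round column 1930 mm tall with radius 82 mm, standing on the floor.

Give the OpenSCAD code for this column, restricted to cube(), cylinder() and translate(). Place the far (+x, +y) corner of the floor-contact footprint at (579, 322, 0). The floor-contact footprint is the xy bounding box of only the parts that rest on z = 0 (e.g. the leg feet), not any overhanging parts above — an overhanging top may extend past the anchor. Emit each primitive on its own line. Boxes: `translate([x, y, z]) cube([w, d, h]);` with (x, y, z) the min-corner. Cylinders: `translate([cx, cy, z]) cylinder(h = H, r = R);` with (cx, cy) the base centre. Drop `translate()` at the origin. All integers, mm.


translate([497, 240, 0]) cylinder(h = 1930, r = 82);


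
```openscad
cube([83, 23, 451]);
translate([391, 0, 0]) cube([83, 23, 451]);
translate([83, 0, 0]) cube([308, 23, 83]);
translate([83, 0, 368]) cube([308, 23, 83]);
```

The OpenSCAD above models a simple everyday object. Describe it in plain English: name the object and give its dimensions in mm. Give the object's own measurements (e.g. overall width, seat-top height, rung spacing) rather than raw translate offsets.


A rectangular picture frame lying in the x–z plane (depth along y). The opening is 308 mm wide (x) by 285 mm tall (z), surrounded by a border 83 mm wide on all four sides. The frame is 23 mm deep and is made of two full-height vertical stiles with two horizontal rails fitted between them.


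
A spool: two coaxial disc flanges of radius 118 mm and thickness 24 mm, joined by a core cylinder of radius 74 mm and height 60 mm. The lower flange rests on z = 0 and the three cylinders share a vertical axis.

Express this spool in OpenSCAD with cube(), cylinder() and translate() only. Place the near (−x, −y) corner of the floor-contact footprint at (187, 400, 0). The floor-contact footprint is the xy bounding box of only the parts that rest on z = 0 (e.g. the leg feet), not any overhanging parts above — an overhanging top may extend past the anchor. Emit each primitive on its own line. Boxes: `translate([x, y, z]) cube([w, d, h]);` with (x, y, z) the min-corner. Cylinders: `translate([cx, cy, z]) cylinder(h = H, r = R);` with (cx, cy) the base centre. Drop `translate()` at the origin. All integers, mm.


translate([305, 518, 0]) cylinder(h = 24, r = 118);
translate([305, 518, 24]) cylinder(h = 60, r = 74);
translate([305, 518, 84]) cylinder(h = 24, r = 118);


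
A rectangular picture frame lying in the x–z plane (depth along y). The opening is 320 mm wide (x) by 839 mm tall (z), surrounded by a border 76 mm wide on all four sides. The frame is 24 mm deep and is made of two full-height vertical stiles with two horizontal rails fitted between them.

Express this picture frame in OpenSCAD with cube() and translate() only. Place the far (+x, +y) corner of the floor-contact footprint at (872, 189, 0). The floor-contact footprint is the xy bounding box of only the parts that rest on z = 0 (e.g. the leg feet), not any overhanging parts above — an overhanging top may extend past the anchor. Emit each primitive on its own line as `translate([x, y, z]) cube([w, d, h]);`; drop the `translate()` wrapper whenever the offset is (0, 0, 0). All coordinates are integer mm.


translate([400, 165, 0]) cube([76, 24, 991]);
translate([796, 165, 0]) cube([76, 24, 991]);
translate([476, 165, 0]) cube([320, 24, 76]);
translate([476, 165, 915]) cube([320, 24, 76]);


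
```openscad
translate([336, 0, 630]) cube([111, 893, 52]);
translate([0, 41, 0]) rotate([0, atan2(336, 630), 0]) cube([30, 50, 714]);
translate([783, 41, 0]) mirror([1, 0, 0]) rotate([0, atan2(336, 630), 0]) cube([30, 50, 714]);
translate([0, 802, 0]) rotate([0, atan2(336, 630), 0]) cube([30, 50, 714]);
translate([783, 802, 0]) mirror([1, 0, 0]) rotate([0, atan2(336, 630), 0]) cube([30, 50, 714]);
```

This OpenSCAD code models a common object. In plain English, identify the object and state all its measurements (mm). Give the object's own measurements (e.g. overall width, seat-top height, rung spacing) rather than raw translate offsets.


A sawhorse. A 111×893×52 mm beam (x, y, z) sits on two A-frame leg pairs. Each pair is two raked legs of 30×50 mm section (50 mm along y) splaying symmetrically in x. Each leg rises 630 mm vertically over 336 mm of horizontal reach and is 714 mm long along its own axis. Every leg's outer bottom edge rests on the floor and its outer top edge meets a bottom edge of the beam — the left legs (tilting toward +x) meet the beam's −x bottom edge, the right legs (their mirror images, tilting toward −x) meet its +x bottom edge — so the leg tops tuck under the beam, the beam's underside is 630 mm above the floor, and the feet are 783 mm apart outside-to-outside with the beam centred between them. The two leg pairs are set in 41 mm from either end of the beam.


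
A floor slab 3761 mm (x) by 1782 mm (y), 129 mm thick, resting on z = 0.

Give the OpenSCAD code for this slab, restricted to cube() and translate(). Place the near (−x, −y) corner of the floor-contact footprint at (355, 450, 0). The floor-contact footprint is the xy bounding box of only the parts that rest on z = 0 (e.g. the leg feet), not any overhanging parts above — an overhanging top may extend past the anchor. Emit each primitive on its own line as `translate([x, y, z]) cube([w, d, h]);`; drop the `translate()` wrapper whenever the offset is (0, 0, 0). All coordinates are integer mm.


translate([355, 450, 0]) cube([3761, 1782, 129]);


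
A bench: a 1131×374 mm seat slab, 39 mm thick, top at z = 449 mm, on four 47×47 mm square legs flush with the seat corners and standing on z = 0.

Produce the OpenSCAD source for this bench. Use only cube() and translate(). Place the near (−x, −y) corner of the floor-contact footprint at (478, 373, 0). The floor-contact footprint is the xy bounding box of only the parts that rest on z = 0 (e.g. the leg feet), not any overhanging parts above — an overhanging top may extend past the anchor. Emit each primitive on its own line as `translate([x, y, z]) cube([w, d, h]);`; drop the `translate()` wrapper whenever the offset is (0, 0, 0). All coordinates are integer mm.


translate([478, 373, 410]) cube([1131, 374, 39]);
translate([478, 373, 0]) cube([47, 47, 410]);
translate([478, 700, 0]) cube([47, 47, 410]);
translate([1562, 373, 0]) cube([47, 47, 410]);
translate([1562, 700, 0]) cube([47, 47, 410]);


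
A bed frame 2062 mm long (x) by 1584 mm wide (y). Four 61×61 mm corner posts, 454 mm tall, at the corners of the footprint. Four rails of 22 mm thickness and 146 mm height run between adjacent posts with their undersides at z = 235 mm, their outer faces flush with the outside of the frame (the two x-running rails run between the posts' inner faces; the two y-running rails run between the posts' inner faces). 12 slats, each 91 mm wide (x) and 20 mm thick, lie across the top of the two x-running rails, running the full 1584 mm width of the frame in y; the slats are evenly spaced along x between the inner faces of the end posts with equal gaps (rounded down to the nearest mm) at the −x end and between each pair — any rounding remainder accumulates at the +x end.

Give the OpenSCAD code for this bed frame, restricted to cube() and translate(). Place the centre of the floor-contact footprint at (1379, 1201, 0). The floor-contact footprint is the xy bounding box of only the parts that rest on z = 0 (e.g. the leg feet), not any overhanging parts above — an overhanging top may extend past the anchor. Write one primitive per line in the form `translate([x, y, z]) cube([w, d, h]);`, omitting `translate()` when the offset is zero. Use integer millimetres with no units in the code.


translate([348, 409, 0]) cube([61, 61, 454]);
translate([348, 1932, 0]) cube([61, 61, 454]);
translate([2349, 409, 0]) cube([61, 61, 454]);
translate([2349, 1932, 0]) cube([61, 61, 454]);
translate([409, 409, 235]) cube([1940, 22, 146]);
translate([409, 1971, 235]) cube([1940, 22, 146]);
translate([348, 470, 235]) cube([22, 1462, 146]);
translate([2388, 470, 235]) cube([22, 1462, 146]);
translate([474, 409, 381]) cube([91, 1584, 20]);
translate([630, 409, 381]) cube([91, 1584, 20]);
translate([786, 409, 381]) cube([91, 1584, 20]);
translate([942, 409, 381]) cube([91, 1584, 20]);
translate([1098, 409, 381]) cube([91, 1584, 20]);
translate([1254, 409, 381]) cube([91, 1584, 20]);
translate([1410, 409, 381]) cube([91, 1584, 20]);
translate([1566, 409, 381]) cube([91, 1584, 20]);
translate([1722, 409, 381]) cube([91, 1584, 20]);
translate([1878, 409, 381]) cube([91, 1584, 20]);
translate([2034, 409, 381]) cube([91, 1584, 20]);
translate([2190, 409, 381]) cube([91, 1584, 20]);


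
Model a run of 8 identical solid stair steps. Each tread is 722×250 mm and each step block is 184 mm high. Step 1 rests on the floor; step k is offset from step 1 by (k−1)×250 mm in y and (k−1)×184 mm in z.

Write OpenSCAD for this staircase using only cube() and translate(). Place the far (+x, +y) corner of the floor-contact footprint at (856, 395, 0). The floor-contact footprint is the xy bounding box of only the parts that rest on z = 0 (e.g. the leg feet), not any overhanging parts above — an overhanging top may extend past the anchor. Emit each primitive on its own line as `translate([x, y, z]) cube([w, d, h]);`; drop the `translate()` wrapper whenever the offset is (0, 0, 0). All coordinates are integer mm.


translate([134, 145, 0]) cube([722, 250, 184]);
translate([134, 395, 184]) cube([722, 250, 184]);
translate([134, 645, 368]) cube([722, 250, 184]);
translate([134, 895, 552]) cube([722, 250, 184]);
translate([134, 1145, 736]) cube([722, 250, 184]);
translate([134, 1395, 920]) cube([722, 250, 184]);
translate([134, 1645, 1104]) cube([722, 250, 184]);
translate([134, 1895, 1288]) cube([722, 250, 184]);


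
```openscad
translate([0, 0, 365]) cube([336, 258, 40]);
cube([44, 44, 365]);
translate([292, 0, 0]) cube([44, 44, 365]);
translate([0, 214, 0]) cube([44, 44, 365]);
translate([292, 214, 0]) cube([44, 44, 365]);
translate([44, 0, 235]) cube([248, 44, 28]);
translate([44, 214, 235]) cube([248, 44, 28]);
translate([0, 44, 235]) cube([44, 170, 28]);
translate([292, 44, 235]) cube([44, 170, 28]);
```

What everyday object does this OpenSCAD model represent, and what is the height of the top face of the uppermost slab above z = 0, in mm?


A stool. The seat height is 405 mm.

A 336×258×40 slab at z = 365 on four corner posts — a stool. The seat top is 365 + 40 = 405 mm.


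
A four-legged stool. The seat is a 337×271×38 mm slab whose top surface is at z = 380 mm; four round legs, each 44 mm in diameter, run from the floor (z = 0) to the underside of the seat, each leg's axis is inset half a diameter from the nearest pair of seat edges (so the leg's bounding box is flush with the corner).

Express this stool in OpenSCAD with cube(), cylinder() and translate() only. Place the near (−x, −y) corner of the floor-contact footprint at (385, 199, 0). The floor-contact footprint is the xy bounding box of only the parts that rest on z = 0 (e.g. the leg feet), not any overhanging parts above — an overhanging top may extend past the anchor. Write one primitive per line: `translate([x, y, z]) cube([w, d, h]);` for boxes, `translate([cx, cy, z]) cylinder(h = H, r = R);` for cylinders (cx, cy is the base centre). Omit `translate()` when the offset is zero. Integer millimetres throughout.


translate([385, 199, 342]) cube([337, 271, 38]);
translate([407, 221, 0]) cylinder(h = 342, r = 22);
translate([700, 221, 0]) cylinder(h = 342, r = 22);
translate([407, 448, 0]) cylinder(h = 342, r = 22);
translate([700, 448, 0]) cylinder(h = 342, r = 22);


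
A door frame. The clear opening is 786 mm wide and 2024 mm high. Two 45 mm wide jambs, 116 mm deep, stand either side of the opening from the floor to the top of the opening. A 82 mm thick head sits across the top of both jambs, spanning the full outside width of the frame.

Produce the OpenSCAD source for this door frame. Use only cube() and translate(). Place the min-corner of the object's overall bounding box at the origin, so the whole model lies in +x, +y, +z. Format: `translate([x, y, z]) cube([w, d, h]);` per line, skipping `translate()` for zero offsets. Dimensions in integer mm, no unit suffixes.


cube([45, 116, 2024]);
translate([831, 0, 0]) cube([45, 116, 2024]);
translate([0, 0, 2024]) cube([876, 116, 82]);


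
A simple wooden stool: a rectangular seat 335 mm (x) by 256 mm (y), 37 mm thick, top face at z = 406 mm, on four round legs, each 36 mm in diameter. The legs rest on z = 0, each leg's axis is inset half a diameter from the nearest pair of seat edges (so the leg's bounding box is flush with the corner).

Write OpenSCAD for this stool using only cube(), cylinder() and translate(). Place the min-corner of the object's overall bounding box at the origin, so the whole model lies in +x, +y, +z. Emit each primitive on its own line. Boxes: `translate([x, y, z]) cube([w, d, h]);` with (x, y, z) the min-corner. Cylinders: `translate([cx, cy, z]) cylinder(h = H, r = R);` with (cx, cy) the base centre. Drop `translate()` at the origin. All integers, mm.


// leg_h = 406 - 37 = 369
translate([0, 0, 369]) cube([335, 256, 37]);
translate([18, 18, 0]) cylinder(h = 369, r = 18);
translate([317, 18, 0]) cylinder(h = 369, r = 18);
translate([18, 238, 0]) cylinder(h = 369, r = 18);
translate([317, 238, 0]) cylinder(h = 369, r = 18);


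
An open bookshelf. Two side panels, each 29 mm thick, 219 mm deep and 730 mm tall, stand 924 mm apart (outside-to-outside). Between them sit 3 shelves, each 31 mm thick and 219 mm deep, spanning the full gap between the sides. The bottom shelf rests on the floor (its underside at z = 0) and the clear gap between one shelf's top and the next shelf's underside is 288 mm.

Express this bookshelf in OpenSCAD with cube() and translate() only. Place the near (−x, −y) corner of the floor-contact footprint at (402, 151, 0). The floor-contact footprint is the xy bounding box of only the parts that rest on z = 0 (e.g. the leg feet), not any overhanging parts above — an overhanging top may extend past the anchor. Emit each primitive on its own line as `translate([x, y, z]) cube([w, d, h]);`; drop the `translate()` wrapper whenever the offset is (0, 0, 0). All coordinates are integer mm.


translate([402, 151, 0]) cube([29, 219, 730]);
translate([1297, 151, 0]) cube([29, 219, 730]);
translate([431, 151, 0]) cube([866, 219, 31]);
translate([431, 151, 319]) cube([866, 219, 31]);
translate([431, 151, 638]) cube([866, 219, 31]);


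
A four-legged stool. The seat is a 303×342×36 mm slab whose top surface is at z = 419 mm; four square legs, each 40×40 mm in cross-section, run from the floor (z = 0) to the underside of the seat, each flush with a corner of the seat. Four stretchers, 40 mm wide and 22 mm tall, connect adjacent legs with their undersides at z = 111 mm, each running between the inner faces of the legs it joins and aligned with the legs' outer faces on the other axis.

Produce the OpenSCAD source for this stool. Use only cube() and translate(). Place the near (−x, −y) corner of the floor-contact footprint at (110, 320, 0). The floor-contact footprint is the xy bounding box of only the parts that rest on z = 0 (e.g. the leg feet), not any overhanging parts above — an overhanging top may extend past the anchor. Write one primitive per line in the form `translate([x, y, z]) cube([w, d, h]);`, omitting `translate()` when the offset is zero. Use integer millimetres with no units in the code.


translate([110, 320, 383]) cube([303, 342, 36]);
translate([110, 320, 0]) cube([40, 40, 383]);
translate([373, 320, 0]) cube([40, 40, 383]);
translate([110, 622, 0]) cube([40, 40, 383]);
translate([373, 622, 0]) cube([40, 40, 383]);
translate([150, 320, 111]) cube([223, 40, 22]);
translate([150, 622, 111]) cube([223, 40, 22]);
translate([110, 360, 111]) cube([40, 262, 22]);
translate([373, 360, 111]) cube([40, 262, 22]);
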